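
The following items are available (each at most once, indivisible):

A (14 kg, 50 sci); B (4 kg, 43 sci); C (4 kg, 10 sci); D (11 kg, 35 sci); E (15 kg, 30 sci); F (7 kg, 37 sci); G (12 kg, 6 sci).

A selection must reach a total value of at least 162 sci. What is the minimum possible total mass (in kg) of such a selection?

36

Subsets with value ≥ 162, sorted by total mass:
- A+B+D+F: mass 36, value 165
- A+B+C+D+F: mass 40, value 175
- A+B+C+E+F: mass 44, value 170
- A+B+D+F+G: mass 48, value 171
Minimum mass: 36 kg.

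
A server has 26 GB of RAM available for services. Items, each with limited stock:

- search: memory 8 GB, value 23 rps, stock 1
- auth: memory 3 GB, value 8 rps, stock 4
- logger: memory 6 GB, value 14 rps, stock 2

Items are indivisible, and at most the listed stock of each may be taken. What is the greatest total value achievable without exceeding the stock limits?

69 rps

Top feasible selections:
- 1×search + 4×auth + 1×logger: memory 26, value 69
- 1×search + 2×auth + 2×logger: memory 26, value 67
- 1×search + 3×auth + 1×logger: memory 23, value 61
Best: 69 rps.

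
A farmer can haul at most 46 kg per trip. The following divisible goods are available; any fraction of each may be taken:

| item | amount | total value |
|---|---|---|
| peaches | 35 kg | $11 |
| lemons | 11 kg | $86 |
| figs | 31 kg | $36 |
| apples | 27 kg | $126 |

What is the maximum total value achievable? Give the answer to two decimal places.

221.29

Take in order of value per unit:
- lemons (86/11 per unit): all 11 → value 86, running total 86.00
- apples (126/27 per unit): all 27 → value 126, running total 212.00
- figs (36/31 per unit): 8 of 31 → value 8×36/31 = 9.2903, running total 221.29
Total 221.29.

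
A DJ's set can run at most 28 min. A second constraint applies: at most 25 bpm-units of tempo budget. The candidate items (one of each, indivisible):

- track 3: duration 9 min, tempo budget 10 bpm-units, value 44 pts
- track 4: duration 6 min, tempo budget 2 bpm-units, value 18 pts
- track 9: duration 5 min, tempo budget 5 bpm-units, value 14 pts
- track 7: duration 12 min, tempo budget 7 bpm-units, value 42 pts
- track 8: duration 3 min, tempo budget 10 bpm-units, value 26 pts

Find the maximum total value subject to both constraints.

104 pts

Feasible sets respecting both limits:
- track 3+track 4+track 7: duration 27, tempo budget 19, value 104
- track 3+track 9+track 7: duration 26, tempo budget 22, value 100
- track 4+track 9+track 7+track 8: duration 26, tempo budget 24, value 100
Best: 104 pts.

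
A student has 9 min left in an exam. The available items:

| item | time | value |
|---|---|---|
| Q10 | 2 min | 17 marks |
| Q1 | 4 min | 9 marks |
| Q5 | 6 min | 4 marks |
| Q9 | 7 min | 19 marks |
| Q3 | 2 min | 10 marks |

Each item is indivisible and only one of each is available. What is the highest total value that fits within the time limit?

This is a 0/1 knapsack; check combinations near the capacity.
- Q10+Q1+Q3: time 2+4+2=8, value 17+9+10=36
- Q10+Q9: time 2+7=9, value 17+19=36
- Q9+Q3: time 7+2=9, value 19+10=29
- Q10+Q3: time 2+2=4, value 17+10=27
- Q10+Q1: time 2+4=6, value 17+9=26
Best: 36 marks.

36 marks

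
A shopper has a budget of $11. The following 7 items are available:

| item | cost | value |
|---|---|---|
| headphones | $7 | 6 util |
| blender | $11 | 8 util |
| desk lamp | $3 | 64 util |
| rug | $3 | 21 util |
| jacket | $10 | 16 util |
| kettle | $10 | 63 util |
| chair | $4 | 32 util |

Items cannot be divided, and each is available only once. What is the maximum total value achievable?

Check high-value combinations within $11:
- desk lamp+rug+chair: cost 3+3+4=10, value 64+21+32=117
- desk lamp+chair: cost 3+4=7, value 64+32=96
- desk lamp+rug: cost 3+3=6, value 64+21=85
Best: 117 util.

117 util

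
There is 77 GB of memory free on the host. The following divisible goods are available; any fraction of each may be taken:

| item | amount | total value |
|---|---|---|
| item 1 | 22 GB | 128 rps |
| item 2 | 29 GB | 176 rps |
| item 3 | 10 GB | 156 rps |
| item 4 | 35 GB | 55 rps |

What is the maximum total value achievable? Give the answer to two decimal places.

Take in order of value per unit:
- item 3 (156/10 per unit): all 10 → value 156, running total 156.00
- item 2 (176/29 per unit): all 29 → value 176, running total 332.00
- item 1 (128/22 per unit): all 22 → value 128, running total 460.00
- item 4 (55/35 per unit): 16 of 35 → value 16×55/35 = 25.1429, running total 485.14
Total 485.14.

485.14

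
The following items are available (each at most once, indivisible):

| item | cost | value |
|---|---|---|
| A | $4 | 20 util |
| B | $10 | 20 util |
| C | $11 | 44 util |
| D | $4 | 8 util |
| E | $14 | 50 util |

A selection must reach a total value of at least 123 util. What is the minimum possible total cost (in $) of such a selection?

Subsets with value ≥ 123, sorted by total cost:
- A+B+C+E: cost 39, value 134
- A+B+C+D+E: cost 43, value 142
Minimum cost: 39 $.

39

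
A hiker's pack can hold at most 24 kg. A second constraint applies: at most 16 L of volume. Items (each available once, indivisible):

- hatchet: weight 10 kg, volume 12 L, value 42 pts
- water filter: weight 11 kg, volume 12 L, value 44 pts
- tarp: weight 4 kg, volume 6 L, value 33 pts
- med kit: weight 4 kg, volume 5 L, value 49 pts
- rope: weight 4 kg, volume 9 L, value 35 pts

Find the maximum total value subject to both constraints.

84 pts

Feasible sets respecting both limits:
- med kit+rope: weight 8, volume 14, value 84
- tarp+med kit: weight 8, volume 11, value 82
- tarp+rope: weight 8, volume 15, value 68
Best: 84 pts.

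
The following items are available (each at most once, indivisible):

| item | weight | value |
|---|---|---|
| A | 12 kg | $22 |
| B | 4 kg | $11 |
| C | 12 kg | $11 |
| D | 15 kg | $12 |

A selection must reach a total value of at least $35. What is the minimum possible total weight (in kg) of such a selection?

Subsets with value ≥ 35, sorted by total weight:
- A+B+C: weight 28, value 44
- A+B+D: weight 31, value 45
- A+C+D: weight 39, value 45
Minimum weight: 28 kg.

28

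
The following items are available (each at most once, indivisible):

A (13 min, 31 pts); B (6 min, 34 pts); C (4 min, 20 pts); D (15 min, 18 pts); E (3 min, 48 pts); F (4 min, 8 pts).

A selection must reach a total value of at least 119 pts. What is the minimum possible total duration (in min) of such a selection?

Subsets with value ≥ 119, sorted by total duration:
- A+B+C+E: duration 26, value 133
- A+B+E+F: duration 26, value 121
Minimum duration: 26 min.

26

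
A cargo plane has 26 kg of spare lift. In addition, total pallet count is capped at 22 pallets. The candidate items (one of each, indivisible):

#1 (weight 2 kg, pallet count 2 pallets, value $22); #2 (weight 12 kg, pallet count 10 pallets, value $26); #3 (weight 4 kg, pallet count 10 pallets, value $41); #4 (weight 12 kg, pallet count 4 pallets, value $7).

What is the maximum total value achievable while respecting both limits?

Feasible sets respecting both limits:
- #1+#2+#3: weight 18, pallet count 22, value 89
- #1+#3+#4: weight 18, pallet count 16, value 70
- #2+#3: weight 16, pallet count 20, value 67
Best: $89.

$89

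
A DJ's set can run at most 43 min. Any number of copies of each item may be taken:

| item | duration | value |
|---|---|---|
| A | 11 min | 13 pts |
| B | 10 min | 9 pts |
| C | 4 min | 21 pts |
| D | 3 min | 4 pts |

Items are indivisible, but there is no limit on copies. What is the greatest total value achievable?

214 pts

Best value-per-unit is C at 21/4; filling with it alone gives 10×21 = 210.
Optimal mix: 10×C + 1×D → duration 43, value 214.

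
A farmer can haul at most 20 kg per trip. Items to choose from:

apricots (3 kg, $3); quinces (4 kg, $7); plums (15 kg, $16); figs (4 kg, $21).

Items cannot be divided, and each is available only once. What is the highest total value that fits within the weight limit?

This is a 0/1 knapsack; check combinations near the capacity.
- plums+figs: weight 15+4=19, value 16+21=37
- apricots+quinces+figs: weight 3+4+4=11, value 3+7+21=31
- quinces+figs: weight 4+4=8, value 7+21=28
Best: $37.

$37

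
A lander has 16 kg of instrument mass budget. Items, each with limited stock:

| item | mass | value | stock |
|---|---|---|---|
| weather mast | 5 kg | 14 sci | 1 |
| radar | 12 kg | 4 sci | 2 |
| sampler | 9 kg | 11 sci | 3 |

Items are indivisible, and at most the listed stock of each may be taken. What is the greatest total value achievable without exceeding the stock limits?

25 sci

Best selections within mass 16 and stock limits:
- 1×weather mast + 1×sampler: mass 14, value 25
- 1×weather mast: mass 5, value 14
- 1×sampler: mass 9, value 11
- 1×radar: mass 12, value 4
Best: 25 sci.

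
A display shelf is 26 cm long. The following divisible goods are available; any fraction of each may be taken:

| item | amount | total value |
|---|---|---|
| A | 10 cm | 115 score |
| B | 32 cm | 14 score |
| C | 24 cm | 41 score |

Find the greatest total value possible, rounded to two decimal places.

142.33

Take in order of value per unit:
- A (115/10 per unit): all 10 → value 115, running total 115.00
- C (41/24 per unit): 16 of 24 → value 16×41/24 = 27.3333, running total 142.33
Total 142.33.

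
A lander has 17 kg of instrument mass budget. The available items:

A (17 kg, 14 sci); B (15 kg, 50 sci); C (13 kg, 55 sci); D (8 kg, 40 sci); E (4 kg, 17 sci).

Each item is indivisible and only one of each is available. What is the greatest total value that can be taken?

72 sci

Check high-value combinations within 17 kg:
- C+E: mass 13+4=17, value 55+17=72
- D+E: mass 8+4=12, value 40+17=57
- C: mass 13, value 55
- B: mass 15, value 50
- D: mass 8, value 40
Best: 72 sci.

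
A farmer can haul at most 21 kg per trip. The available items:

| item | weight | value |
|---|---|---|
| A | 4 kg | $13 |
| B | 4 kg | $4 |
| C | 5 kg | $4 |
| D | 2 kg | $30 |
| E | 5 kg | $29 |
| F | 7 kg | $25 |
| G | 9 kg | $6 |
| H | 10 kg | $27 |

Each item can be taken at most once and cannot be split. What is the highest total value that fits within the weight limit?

$99

Check high-value combinations within 21 kg:
- A+D+E+H: weight 4+2+5+10=21, value 13+30+29+27=99
- A+D+E+F: weight 4+2+5+7=18, value 13+30+29+25=97
- B+D+E+H: weight 4+2+5+10=21, value 4+30+29+27=90
Best: $99.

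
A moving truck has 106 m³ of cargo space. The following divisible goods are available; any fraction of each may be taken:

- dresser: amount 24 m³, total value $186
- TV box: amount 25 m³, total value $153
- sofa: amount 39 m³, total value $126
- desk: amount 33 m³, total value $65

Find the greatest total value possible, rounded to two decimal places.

Take in order of value per unit:
- dresser (186/24 per unit): all 24 → value 186, running total 186.00
- TV box (153/25 per unit): all 25 → value 153, running total 339.00
- sofa (126/39 per unit): all 39 → value 126, running total 465.00
- desk (65/33 per unit): 18 of 33 → value 18×65/33 = 35.4545, running total 500.45
Total 500.45.

500.45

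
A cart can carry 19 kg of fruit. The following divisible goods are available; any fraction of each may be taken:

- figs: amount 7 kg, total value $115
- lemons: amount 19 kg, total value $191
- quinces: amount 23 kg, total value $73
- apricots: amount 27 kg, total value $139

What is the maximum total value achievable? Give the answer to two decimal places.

235.63

Take in order of value per unit:
- figs (115/7 per unit): all 7 → value 115, running total 115.00
- lemons (191/19 per unit): 12 of 19 → value 12×191/19 = 120.6316, running total 235.63
Total 235.63.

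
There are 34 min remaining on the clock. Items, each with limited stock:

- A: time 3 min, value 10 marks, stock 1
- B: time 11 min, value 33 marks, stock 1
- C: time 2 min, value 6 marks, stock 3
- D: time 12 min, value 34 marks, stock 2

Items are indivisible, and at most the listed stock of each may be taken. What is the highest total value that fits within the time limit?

Top feasible selections:
- 1×A + 3×C + 2×D: time 33, value 96
- 1×A + 1×B + 3×C + 1×D: time 32, value 95
- 1×A + 2×C + 2×D: time 31, value 90
Best: 96 marks.

96 marks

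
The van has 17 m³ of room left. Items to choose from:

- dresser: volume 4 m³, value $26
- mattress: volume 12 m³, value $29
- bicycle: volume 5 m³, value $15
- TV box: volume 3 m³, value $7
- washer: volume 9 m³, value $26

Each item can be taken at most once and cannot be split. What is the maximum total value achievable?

Check high-value combinations within 17 m³:
- dresser+TV box+washer: volume 4+3+9=16, value 26+7+26=59
- dresser+mattress: volume 4+12=16, value 26+29=55
- dresser+washer: volume 4+9=13, value 26+26=52
Best: $59.

$59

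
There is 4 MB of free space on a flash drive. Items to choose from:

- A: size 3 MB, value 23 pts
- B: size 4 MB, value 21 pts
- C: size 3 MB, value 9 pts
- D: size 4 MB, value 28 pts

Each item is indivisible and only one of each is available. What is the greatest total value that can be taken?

Check high-value combinations within 4 MB:
- D: size 4, value 28
- A: size 3, value 23
- B: size 4, value 21
- C: size 3, value 9
Best: 28 pts.

28 pts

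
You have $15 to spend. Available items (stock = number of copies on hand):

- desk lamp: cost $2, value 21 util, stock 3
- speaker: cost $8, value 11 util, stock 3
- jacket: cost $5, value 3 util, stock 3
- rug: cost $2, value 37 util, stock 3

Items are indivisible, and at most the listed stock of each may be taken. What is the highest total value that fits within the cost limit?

Top feasible selections:
- 3×desk lamp + 3×rug: cost 12, value 174
- 2×desk lamp + 1×jacket + 3×rug: cost 15, value 156
- 2×desk lamp + 3×rug: cost 10, value 153
Best: 174 util.

174 util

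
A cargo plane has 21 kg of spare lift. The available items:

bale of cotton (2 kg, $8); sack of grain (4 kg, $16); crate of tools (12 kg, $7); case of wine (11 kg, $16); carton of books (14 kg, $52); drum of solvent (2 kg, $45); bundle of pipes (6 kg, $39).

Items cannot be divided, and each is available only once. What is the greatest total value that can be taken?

Check high-value combinations within 21 kg:
- sack of grain+carton of books+drum of solvent: weight 4+14+2=20, value 16+52+45=113
- bale of cotton+sack of grain+drum of solvent+bundle of pipes: weight 2+4+2+6=14, value 8+16+45+39=108
- bale of cotton+case of wine+drum of solvent+bundle of pipes: weight 2+11+2+6=21, value 8+16+45+39=108
Best: $113.

$113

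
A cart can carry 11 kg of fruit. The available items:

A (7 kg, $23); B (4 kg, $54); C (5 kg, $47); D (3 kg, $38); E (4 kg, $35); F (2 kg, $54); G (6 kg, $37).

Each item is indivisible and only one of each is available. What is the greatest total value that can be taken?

$155

Check high-value combinations within 11 kg:
- B+C+F: weight 4+5+2=11, value 54+47+54=155
- B+D+F: weight 4+3+2=9, value 54+38+54=146
- B+E+F: weight 4+4+2=10, value 54+35+54=143
Best: $155.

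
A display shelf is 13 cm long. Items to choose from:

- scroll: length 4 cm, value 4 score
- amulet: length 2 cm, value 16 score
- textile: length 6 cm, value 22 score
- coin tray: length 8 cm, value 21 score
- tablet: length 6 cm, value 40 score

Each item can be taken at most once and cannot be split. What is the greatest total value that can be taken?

62 score

Check high-value combinations within 13 cm:
- textile+tablet: length 6+6=12, value 22+40=62
- scroll+amulet+tablet: length 4+2+6=12, value 4+16+40=60
- amulet+tablet: length 2+6=8, value 16+40=56
- scroll+tablet: length 4+6=10, value 4+40=44
Best: 62 score.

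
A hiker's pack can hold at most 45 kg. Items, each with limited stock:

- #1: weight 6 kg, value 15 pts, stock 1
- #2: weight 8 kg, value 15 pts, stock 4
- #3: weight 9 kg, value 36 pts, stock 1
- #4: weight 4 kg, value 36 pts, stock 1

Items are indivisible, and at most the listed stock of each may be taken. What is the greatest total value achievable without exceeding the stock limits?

Best selections within weight 45 and stock limits:
- 1×#1 + 3×#2 + 1×#3 + 1×#4: weight 43, value 132
- 4×#2 + 1×#3 + 1×#4: weight 45, value 132
- 1×#1 + 2×#2 + 1×#3 + 1×#4: weight 35, value 117
- 3×#2 + 1×#3 + 1×#4: weight 37, value 117
Best: 132 pts.

132 pts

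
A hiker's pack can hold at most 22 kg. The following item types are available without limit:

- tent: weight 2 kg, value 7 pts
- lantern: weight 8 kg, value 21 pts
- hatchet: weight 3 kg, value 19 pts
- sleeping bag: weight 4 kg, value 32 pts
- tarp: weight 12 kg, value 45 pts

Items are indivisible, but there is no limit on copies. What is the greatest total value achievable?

167 pts

Best value-per-unit is sleeping bag at 32/4; filling with it alone gives 5×32 = 160.
Optimal mix: 1×tent + 5×sleeping bag → weight 22, value 167.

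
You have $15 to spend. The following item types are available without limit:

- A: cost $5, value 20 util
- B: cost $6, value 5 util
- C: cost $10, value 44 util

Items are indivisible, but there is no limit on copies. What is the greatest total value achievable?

Best value-per-unit is C at 44/10; filling with it alone gives 1×44 = 44.
Optimal mix: 1×A + 1×C → cost 15, value 64.

64 util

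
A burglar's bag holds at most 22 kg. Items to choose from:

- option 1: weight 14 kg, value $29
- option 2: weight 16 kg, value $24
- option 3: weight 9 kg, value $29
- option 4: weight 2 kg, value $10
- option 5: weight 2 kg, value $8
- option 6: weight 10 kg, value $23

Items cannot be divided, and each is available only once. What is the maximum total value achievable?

$62

This is a 0/1 knapsack; check combinations near the capacity.
- option 3+option 4+option 6: weight 9+2+10=21, value 29+10+23=62
- option 3+option 5+option 6: weight 9+2+10=21, value 29+8+23=60
- option 3+option 6: weight 9+10=19, value 29+23=52
- option 3+option 4+option 5: weight 9+2+2=13, value 29+10+8=47
- option 1+option 4+option 5: weight 14+2+2=18, value 29+10+8=47
Best: $62.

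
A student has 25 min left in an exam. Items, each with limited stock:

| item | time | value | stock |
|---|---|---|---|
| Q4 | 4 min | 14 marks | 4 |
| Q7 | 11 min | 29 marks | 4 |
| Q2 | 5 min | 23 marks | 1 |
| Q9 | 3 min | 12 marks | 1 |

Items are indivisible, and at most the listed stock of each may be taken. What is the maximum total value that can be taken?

Best selections within time 25 and stock limits:
- 4×Q4 + 1×Q2 + 1×Q9: time 24, value 91
- 2×Q4 + 1×Q7 + 1×Q2: time 24, value 80
Best: 91 marks.

91 marks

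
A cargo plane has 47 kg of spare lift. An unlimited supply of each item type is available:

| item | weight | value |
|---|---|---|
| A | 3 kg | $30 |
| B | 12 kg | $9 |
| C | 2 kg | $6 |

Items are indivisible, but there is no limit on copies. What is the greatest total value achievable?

$456

Best value-per-unit is A at 30/3; filling with it alone gives 15×30 = 450.
Optimal mix: 15×A + 1×C → weight 47, value 456.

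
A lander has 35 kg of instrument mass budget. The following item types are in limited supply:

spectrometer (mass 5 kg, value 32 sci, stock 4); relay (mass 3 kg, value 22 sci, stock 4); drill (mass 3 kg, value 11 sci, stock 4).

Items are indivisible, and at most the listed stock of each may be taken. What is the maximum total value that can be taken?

227 sci

Top feasible selections:
- 4×spectrometer + 4×relay + 1×drill: mass 35, value 227
- 4×spectrometer + 4×relay: mass 32, value 216
Best: 227 sci.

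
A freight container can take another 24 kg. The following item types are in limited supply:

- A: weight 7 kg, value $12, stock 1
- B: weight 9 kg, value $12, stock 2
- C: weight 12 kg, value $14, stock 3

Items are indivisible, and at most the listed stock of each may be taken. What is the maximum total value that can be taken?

Best selections within weight 24 and stock limits:
- 2×C: weight 24, value 28
- 1×A + 1×C: weight 19, value 26
- 1×B + 1×C: weight 21, value 26
Best: $28.

$28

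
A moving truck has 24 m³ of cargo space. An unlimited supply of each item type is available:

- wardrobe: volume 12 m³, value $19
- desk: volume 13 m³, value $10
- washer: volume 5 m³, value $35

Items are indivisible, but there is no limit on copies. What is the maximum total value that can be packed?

$140

Best value-per-unit is washer at 35/5, and filling with it alone uses volume 4×5=20. No mix of the others beats 4×35 = 140.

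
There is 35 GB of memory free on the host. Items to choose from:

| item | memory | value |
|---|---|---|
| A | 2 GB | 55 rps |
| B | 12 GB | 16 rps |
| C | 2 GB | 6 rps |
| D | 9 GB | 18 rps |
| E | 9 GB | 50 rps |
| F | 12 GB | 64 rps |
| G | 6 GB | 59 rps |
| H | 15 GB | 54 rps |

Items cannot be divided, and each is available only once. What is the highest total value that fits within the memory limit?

Check high-value combinations within 35 GB:
- A+C+E+F+G: memory 2+2+9+12+6=31, value 55+6+50+64+59=234
- A+F+G+H: memory 2+12+6+15=35, value 55+64+59+54=232
- A+E+F+G: memory 2+9+12+6=29, value 55+50+64+59=228
- A+C+E+G+H: memory 2+2+9+6+15=34, value 55+6+50+59+54=224
Best: 234 rps.

234 rps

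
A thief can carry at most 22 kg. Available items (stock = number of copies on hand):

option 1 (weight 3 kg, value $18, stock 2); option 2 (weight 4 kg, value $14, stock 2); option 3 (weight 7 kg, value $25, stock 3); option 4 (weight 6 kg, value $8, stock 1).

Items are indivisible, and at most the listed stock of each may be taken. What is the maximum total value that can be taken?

$89

Best selections within weight 22 and stock limits:
- 2×option 1 + 2×option 2 + 1×option 3: weight 21, value 89
- 2×option 1 + 2×option 3: weight 20, value 86
- 1×option 1 + 1×option 2 + 2×option 3: weight 21, value 82
Best: $89.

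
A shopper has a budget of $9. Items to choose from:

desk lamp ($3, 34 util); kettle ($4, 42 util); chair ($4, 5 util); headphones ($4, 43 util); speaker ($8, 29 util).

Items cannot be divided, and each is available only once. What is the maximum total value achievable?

Check high-value combinations within $9:
- kettle+headphones: cost 4+4=8, value 42+43=85
- desk lamp+headphones: cost 3+4=7, value 34+43=77
- desk lamp+kettle: cost 3+4=7, value 34+42=76
- chair+headphones: cost 4+4=8, value 5+43=48
- kettle+chair: cost 4+4=8, value 42+5=47
Best: 85 util.

85 util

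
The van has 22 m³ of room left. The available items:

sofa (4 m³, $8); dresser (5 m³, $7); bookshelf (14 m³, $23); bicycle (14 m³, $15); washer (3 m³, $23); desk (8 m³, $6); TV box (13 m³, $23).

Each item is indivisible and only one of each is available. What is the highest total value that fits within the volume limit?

Check high-value combinations within 22 m³:
- sofa+washer+TV box: volume 4+3+13=20, value 8+23+23=54
- sofa+bookshelf+washer: volume 4+14+3=21, value 8+23+23=54
- dresser+washer+TV box: volume 5+3+13=21, value 7+23+23=53
- dresser+bookshelf+washer: volume 5+14+3=22, value 7+23+23=53
Best: $54.

$54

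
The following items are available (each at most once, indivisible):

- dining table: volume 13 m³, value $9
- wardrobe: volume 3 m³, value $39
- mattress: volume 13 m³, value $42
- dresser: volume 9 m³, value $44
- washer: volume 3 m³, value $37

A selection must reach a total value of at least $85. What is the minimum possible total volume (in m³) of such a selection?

15

Subsets with value ≥ 85, sorted by total volume:
- wardrobe+dresser+washer: volume 15, value 120
- wardrobe+mattress+washer: volume 19, value 118
- dining table+wardrobe+washer: volume 19, value 85
Minimum volume: 15 m³.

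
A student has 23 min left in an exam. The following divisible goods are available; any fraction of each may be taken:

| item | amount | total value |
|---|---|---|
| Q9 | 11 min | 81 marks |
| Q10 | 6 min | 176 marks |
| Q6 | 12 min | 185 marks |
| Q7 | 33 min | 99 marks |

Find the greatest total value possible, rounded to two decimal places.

397.82

Take in order of value per unit:
- Q10 (176/6 per unit): all 6 → value 176, running total 176.00
- Q6 (185/12 per unit): all 12 → value 185, running total 361.00
- Q9 (81/11 per unit): 5 of 11 → value 5×81/11 = 36.8182, running total 397.82
Total 397.82.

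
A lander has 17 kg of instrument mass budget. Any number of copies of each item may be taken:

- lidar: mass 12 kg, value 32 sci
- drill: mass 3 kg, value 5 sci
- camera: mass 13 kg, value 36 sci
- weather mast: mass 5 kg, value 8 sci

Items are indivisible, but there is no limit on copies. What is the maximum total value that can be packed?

Best value-per-unit is camera at 36/13; filling with it alone gives 1×36 = 36.
Optimal mix: 1×drill + 1×camera → mass 16, value 41.

41 sci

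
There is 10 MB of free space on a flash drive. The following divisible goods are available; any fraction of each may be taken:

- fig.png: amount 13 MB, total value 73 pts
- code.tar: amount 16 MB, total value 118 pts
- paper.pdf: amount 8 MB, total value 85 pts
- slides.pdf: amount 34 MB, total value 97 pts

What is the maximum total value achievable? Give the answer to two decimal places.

99.75

Take in order of value per unit:
- paper.pdf (85/8 per unit): all 8 → value 85, running total 85.00
- code.tar (118/16 per unit): 2 of 16 → value 2×118/16 = 14.7500, running total 99.75
Total 99.75.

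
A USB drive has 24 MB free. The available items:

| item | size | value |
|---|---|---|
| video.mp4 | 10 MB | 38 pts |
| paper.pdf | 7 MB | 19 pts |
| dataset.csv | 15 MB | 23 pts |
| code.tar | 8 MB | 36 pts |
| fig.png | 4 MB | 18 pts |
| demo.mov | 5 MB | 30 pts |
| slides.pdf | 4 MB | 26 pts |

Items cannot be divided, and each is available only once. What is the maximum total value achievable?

112 pts

This is a 0/1 knapsack; check combinations near the capacity.
- video.mp4+fig.png+demo.mov+slides.pdf: size 10+4+5+4=23, value 38+18+30+26=112
- paper.pdf+code.tar+demo.mov+slides.pdf: size 7+8+5+4=24, value 19+36+30+26=111
- code.tar+fig.png+demo.mov+slides.pdf: size 8+4+5+4=21, value 36+18+30+26=110
Best: 112 pts.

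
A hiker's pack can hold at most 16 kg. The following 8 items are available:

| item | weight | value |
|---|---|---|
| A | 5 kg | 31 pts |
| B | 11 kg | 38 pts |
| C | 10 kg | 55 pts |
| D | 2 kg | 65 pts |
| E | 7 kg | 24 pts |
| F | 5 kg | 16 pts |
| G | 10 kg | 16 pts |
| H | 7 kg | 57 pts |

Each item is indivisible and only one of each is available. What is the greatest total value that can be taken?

153 pts

Check high-value combinations within 16 kg:
- A+D+H: weight 5+2+7=14, value 31+65+57=153
- D+E+H: weight 2+7+7=16, value 65+24+57=146
- D+F+H: weight 2+5+7=14, value 65+16+57=138
- D+H: weight 2+7=9, value 65+57=122
- C+D: weight 10+2=12, value 55+65=120
Best: 153 pts.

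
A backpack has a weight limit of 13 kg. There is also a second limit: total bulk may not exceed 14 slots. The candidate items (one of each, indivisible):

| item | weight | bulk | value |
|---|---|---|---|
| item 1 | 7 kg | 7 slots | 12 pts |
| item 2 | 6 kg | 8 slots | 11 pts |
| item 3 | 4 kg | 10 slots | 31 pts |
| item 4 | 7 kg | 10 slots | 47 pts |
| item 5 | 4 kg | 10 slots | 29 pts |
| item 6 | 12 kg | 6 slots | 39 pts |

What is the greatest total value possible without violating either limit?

47 pts

Feasible sets respecting both limits:
- item 4: weight 7, bulk 10, value 47
- item 6: weight 12, bulk 6, value 39
- item 3: weight 4, bulk 10, value 31
- item 5: weight 4, bulk 10, value 29
Best: 47 pts.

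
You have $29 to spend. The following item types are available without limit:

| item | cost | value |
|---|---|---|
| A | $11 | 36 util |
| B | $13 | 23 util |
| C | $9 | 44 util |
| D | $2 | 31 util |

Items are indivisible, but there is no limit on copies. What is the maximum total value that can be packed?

434 util

Best value-per-unit is D at 31/2, and filling with it alone uses cost 14×2=28. No mix of the others beats 14×31 = 434.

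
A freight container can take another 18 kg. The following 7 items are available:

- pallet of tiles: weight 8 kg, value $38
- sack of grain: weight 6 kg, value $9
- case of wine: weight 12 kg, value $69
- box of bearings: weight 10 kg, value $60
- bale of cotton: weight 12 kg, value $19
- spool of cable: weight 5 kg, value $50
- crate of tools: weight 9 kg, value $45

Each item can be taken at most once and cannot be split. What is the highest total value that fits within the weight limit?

$119

This is a 0/1 knapsack; check combinations near the capacity.
- case of wine+spool of cable: weight 12+5=17, value 69+50=119
- box of bearings+spool of cable: weight 10+5=15, value 60+50=110
- pallet of tiles+box of bearings: weight 8+10=18, value 38+60=98
- spool of cable+crate of tools: weight 5+9=14, value 50+45=95
- pallet of tiles+spool of cable: weight 8+5=13, value 38+50=88
Best: $119.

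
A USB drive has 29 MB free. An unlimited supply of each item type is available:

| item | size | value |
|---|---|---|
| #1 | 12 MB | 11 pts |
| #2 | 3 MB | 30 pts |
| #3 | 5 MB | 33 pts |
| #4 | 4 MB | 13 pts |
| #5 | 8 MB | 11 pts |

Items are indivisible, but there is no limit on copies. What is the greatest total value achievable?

Best value-per-unit is #2 at 30/3; filling with it alone gives 9×30 = 270.
Optimal mix: 8×#2 + 1×#3 → size 29, value 273.

273 pts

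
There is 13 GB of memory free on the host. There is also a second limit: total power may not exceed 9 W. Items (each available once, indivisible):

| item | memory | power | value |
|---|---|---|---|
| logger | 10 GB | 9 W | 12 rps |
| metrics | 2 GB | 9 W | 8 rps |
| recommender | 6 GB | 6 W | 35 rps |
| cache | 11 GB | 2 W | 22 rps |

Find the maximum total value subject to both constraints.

35 rps

Feasible sets respecting both limits:
- recommender: memory 6, power 6, value 35
- cache: memory 11, power 2, value 22
- logger: memory 10, power 9, value 12
Best: 35 rps.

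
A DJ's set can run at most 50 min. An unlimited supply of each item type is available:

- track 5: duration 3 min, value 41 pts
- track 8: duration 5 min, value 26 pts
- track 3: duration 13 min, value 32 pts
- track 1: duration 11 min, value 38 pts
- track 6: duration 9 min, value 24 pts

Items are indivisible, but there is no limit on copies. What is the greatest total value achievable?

656 pts

Best value-per-unit is track 5 at 41/3, and filling with it alone uses duration 16×3=48. No mix of the others beats 16×41 = 656.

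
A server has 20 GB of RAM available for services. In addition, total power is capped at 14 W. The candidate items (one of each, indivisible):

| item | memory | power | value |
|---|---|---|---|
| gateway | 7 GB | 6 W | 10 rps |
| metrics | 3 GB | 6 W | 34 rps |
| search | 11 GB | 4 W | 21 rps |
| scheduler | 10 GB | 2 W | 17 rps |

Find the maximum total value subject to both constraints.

Feasible sets respecting both limits:
- gateway+metrics+scheduler: memory 20, power 14, value 61
- metrics+search: memory 14, power 10, value 55
- metrics+scheduler: memory 13, power 8, value 51
Best: 61 rps.

61 rps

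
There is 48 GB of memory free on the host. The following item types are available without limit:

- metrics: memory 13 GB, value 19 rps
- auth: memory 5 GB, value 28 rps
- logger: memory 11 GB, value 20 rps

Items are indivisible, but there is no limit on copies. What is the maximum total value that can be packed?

Best value-per-unit is auth at 28/5, and filling with it alone uses memory 9×5=45. No mix of the others beats 9×28 = 252.

252 rps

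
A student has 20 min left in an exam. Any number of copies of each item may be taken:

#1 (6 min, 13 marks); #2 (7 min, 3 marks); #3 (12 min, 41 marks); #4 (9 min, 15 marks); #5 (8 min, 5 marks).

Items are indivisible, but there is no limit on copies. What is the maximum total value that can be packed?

54 marks

Best value-per-unit is #3 at 41/12; filling with it alone gives 1×41 = 41.
Optimal mix: 1×#1 + 1×#3 → time 18, value 54.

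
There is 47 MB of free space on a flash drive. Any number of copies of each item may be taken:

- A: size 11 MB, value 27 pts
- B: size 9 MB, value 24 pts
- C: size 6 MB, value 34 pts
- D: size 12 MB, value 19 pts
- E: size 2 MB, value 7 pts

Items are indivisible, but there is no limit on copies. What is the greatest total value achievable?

Best value-per-unit is C at 34/6; filling with it alone gives 7×34 = 238.
Optimal mix: 7×C + 2×E → size 46, value 252.

252 pts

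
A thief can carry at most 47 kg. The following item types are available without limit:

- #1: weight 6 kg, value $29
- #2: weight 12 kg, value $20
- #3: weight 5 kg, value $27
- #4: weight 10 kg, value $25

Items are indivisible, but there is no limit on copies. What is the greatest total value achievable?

$247

Best value-per-unit is #3 at 27/5; filling with it alone gives 9×27 = 243.
Optimal mix: 2×#1 + 7×#3 → weight 47, value 247.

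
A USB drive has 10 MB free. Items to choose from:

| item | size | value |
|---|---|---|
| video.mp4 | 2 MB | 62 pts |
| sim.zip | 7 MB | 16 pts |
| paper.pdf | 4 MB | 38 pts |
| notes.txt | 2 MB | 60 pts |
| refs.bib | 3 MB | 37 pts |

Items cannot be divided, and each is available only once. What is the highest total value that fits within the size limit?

160 pts

Check high-value combinations within 10 MB:
- video.mp4+paper.pdf+notes.txt: size 2+4+2=8, value 62+38+60=160
- video.mp4+notes.txt+refs.bib: size 2+2+3=7, value 62+60+37=159
- video.mp4+paper.pdf+refs.bib: size 2+4+3=9, value 62+38+37=137
- paper.pdf+notes.txt+refs.bib: size 4+2+3=9, value 38+60+37=135
Best: 160 pts.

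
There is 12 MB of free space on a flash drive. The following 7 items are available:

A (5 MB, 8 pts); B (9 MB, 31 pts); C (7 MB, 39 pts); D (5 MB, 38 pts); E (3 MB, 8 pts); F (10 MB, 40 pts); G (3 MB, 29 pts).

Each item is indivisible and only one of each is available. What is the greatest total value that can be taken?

77 pts

Check high-value combinations within 12 MB:
- C+D: size 7+5=12, value 39+38=77
- D+E+G: size 5+3+3=11, value 38+8+29=75
- C+G: size 7+3=10, value 39+29=68
Best: 77 pts.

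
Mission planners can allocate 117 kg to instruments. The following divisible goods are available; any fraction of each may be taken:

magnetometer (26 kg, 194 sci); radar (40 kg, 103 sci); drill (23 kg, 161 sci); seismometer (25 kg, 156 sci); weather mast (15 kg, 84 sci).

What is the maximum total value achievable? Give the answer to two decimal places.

667.10

Take in order of value per unit:
- magnetometer (194/26 per unit): all 26 → value 194, running total 194.00
- drill (161/23 per unit): all 23 → value 161, running total 355.00
- seismometer (156/25 per unit): all 25 → value 156, running total 511.00
- weather mast (84/15 per unit): all 15 → value 84, running total 595.00
- radar (103/40 per unit): 28 of 40 → value 28×103/40 = 72.1000, running total 667.10
Total 667.10.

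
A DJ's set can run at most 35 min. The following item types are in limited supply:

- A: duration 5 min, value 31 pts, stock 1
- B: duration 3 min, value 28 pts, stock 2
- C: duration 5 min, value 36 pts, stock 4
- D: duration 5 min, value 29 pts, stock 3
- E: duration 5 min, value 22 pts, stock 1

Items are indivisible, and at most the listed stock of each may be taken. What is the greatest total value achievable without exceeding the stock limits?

Top feasible selections:
- 1×A + 4×C + 2×D: duration 35, value 233
- 1×A + 1×B + 4×C + 1×D: duration 33, value 232
- 1×A + 2×B + 4×C: duration 31, value 231
Best: 233 pts.

233 pts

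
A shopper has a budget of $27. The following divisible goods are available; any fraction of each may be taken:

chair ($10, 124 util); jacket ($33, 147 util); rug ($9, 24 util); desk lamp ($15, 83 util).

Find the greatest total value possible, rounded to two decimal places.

Take in order of value per unit:
- chair (124/10 per unit): all 10 → value 124, running total 124.00
- desk lamp (83/15 per unit): all 15 → value 83, running total 207.00
- jacket (147/33 per unit): 2 of 33 → value 2×147/33 = 8.9091, running total 215.91
Total 215.91.

215.91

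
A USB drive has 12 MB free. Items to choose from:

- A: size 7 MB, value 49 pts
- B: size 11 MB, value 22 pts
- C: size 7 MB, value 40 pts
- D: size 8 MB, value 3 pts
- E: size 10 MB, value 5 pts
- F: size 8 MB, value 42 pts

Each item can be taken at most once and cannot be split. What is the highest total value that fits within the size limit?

This is a 0/1 knapsack; check combinations near the capacity.
- A: size 7, value 49
- F: size 8, value 42
- C: size 7, value 40
Best: 49 pts.

49 pts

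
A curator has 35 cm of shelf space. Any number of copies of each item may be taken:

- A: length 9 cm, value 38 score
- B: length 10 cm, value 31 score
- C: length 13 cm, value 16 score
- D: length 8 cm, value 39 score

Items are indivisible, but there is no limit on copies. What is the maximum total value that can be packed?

Best value-per-unit is D at 39/8, and filling with it alone uses length 4×8=32. No mix of the others beats 4×39 = 156.

156 score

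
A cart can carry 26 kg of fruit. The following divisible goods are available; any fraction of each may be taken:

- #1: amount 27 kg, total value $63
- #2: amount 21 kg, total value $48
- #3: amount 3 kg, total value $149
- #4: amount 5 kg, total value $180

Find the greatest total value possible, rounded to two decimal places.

371.00

Take in order of value per unit:
- #3 (149/3 per unit): all 3 → value 149, running total 149.00
- #4 (180/5 per unit): all 5 → value 180, running total 329.00
- #1 (63/27 per unit): 18 of 27 → value 18×63/27 = 42.0000, running total 371.00
Total 371.00.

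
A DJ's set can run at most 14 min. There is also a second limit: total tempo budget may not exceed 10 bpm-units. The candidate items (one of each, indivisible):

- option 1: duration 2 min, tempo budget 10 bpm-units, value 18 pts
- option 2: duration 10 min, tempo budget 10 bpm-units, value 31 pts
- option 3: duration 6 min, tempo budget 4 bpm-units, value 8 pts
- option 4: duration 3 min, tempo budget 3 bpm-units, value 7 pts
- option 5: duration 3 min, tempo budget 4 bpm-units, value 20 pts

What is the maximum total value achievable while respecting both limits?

31 pts

Feasible sets respecting both limits:
- option 2: duration 10, tempo budget 10, value 31
- option 3+option 5: duration 9, tempo budget 8, value 28
- option 4+option 5: duration 6, tempo budget 7, value 27
Best: 31 pts.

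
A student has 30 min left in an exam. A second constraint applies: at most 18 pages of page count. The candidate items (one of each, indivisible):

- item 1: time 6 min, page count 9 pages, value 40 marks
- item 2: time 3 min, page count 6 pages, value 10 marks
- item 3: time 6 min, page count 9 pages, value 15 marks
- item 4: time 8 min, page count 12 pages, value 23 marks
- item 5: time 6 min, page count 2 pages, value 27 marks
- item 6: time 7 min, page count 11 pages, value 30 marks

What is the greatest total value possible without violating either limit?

77 marks

Feasible sets respecting both limits:
- item 1+item 2+item 5: time 15, page count 17, value 77
- item 1+item 5: time 12, page count 11, value 67
- item 5+item 6: time 13, page count 13, value 57
- item 1+item 3: time 12, page count 18, value 55
Best: 77 marks.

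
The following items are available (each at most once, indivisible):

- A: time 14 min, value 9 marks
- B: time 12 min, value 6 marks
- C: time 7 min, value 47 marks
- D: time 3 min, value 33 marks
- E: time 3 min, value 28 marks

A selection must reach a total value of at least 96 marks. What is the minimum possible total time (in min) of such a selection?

13

Subsets with value ≥ 96, sorted by total time:
- C+D+E: time 13, value 108
- B+C+D+E: time 25, value 114
- A+C+D+E: time 27, value 117
Minimum time: 13 min.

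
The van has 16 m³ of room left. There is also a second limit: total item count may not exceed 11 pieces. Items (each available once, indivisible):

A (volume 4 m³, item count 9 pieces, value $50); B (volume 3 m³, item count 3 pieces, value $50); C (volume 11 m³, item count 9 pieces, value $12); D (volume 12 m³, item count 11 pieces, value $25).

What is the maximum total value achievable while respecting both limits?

Feasible sets respecting both limits:
- A: volume 4, item count 9, value 50
- B: volume 3, item count 3, value 50
- D: volume 12, item count 11, value 25
- C: volume 11, item count 9, value 12
Best: $50.

$50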